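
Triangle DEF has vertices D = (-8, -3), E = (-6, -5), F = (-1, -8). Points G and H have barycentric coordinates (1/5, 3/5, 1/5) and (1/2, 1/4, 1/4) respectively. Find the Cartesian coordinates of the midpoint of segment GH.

Barycentric coordinates of the midpoint are the average: (7/20, 17/40, 9/40).
Converting: (7/20)·D + (17/40)·E + (9/40)·F = (-223/40, -199/40).

(-223/40, -199/40)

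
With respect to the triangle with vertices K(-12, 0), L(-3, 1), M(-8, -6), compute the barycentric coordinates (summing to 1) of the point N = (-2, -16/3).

Signed area of the reference triangle: [KLM] = ½·((-12)·(1−(-6)) + (-3)·(-6−0) + (-8)·(0−1)) = ½·(-84 + 18 + 8) = -29.
[NLM] = ½·((-2)·(1−(-6)) + (-3)·(-6−(-16/3)) + (-8)·(-16/3−1)) = ½·(-14 + 2 + 152/3) = 58/3, so the K-coordinate is (58/3)/(-29) = -2/3.
[KNM] = ½·((-12)·(-16/3−(-6)) + (-2)·(-6−0) + (-8)·(0−(-16/3))) = ½·(-8 + 12 − 128/3) = -58/3, so the L-coordinate is 2/3.
[KLN] = ½·((-12)·(1−(-16/3)) + (-3)·(-16/3−0) + (-2)·(0−1)) = ½·(-76 + 16 + 2) = -29, so the M-coordinate is 1.

(-2/3, 2/3, 1)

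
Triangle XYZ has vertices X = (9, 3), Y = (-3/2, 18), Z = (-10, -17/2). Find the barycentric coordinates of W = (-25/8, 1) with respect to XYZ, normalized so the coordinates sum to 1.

(1/4, 1/4, 1/2)

Signed area of the reference triangle: [XYZ] = ½·(9·(18−(-17/2)) + (-3/2)·(-17/2−3) + (-10)·(3−18)) = ½·(477/2 + 69/4 + 150) = 1623/8.
[WYZ] = ½·((-25/8)·(18−(-17/2)) + (-3/2)·(-17/2−1) + (-10)·(1−18)) = ½·(-1325/16 + 57/4 + 170) = 1623/32, so the X-coordinate is (1623/32)/(1623/8) = 1/4.
[XWZ] = ½·(9·(1−(-17/2)) + (-25/8)·(-17/2−3) + (-10)·(3−1)) = ½·(171/2 + 575/16 − 20) = 1623/32, so the Y-coordinate is 1/4.
[XYW] = ½·(9·(18−1) + (-3/2)·(1−3) + (-25/8)·(3−18)) = ½·(153 + 3 + 375/8) = 1623/16, so the Z-coordinate is 1/2.
Check: 1/4 + 1/4 + 1/2 = 1.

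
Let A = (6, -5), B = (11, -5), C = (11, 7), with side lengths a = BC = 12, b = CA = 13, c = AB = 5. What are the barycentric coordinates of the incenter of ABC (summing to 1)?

The incenter has barycentric coordinates proportional to the opposite side lengths: (12 : 13 : 5).
Normalizing by 12+13+5 = 30 gives (2/5, 13/30, 1/6).

(2/5, 13/30, 1/6)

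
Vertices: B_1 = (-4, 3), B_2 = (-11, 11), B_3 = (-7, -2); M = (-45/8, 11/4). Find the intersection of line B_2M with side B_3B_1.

Barycentric coordinates of M with respect to B_1B_2B_3: (5/8, 1/8, 1/4).
On side B_3B_1 the B_2-coordinate is zero; dropping M's B_2-weight 1/8 and renormalizing the remaining 1/4 : 5/8 gives weights 2/7, 5/7 on B_3, B_1.
N = (2/7)·(-7, -2) + (5/7)·(-4, 3) = (-34/7, 11/7).

(-34/7, 11/7)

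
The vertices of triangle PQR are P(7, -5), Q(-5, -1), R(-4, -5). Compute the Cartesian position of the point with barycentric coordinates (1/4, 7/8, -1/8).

S = (1/4)·P + (7/8)·Q + (-1/8)·R.
x-coordinate: (1/4)·7 + (7/8)·(-5) + (-1/8)·(-4) = -17/8.
y-coordinate: (1/4)·(-5) + (7/8)·(-1) + (-1/8)·(-5) = -3/2.

(-17/8, -3/2)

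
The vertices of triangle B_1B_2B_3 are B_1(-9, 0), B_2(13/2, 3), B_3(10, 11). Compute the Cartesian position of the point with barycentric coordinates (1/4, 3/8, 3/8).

M = (1/4)·B_1 + (3/8)·B_2 + (3/8)·B_3.
x-coordinate: (1/4)·(-9) + (3/8)·(13/2) + (3/8)·10 = 63/16.
y-coordinate: (1/4)·0 + (3/8)·3 + (3/8)·11 = 21/4.

(63/16, 21/4)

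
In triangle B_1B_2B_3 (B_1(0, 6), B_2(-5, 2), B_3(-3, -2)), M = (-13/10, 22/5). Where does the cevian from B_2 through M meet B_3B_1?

(-3/8, 5)

Barycentric coordinates of M with respect to B_1B_2B_3: (7/10, 1/5, 1/10).
On side B_3B_1 the B_2-coordinate is zero; dropping M's B_2-weight 1/5 and renormalizing the remaining 1/10 : 7/10 gives weights 1/8, 7/8 on B_3, B_1.
N = (1/8)·(-3, -2) + (7/8)·(0, 6) = (-3/8, 5).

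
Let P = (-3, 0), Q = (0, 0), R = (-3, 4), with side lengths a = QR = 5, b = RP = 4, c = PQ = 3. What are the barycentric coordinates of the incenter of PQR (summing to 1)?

(5/12, 1/3, 1/4)

The incenter has barycentric coordinates proportional to the opposite side lengths: (5 : 4 : 3).
Normalizing by 5+4+3 = 12 gives (5/12, 1/3, 1/4).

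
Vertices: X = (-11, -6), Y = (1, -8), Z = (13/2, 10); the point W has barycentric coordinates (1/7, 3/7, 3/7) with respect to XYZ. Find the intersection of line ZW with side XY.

Line ZW meets XY where the Z-coordinate vanishes; zeroing W's Z-weight and renormalizing leaves X, Y-weights 1/7 : 3/7 → (1/4, 3/4).
So V = (1/4)·X + (3/4)·Y = (-2, -15/2).

(-2, -15/2)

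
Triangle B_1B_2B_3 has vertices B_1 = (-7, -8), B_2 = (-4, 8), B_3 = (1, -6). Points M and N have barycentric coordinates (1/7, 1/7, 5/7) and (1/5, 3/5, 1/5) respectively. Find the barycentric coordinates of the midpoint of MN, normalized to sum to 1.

(6/35, 13/35, 16/35)

Since both coordinate triples sum to 1, the midpoint's barycentrics are the componentwise average.
(1/7+1/5)/2 = 6/35; similarly 13/35 and 16/35.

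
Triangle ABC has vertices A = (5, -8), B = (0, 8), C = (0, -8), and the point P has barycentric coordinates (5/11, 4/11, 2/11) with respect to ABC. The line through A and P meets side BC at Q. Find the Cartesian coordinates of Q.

Line AP meets BC where the A-coordinate vanishes; zeroing P's A-weight and renormalizing leaves B, C-weights 4/11 : 2/11 → (2/3, 1/3).
So Q = (2/3)·B + (1/3)·C = (0, 8/3).

(0, 8/3)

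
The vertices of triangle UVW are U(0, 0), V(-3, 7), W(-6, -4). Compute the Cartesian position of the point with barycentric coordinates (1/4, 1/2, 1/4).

P = (1/4)·U + (1/2)·V + (1/4)·W.
x-coordinate: (1/4)·0 + (1/2)·(-3) + (1/4)·(-6) = -3.
y-coordinate: (1/4)·0 + (1/2)·7 + (1/4)·(-4) = 5/2.

(-3, 5/2)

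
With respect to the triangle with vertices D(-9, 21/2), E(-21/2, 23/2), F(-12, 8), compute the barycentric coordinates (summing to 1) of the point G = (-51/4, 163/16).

Signed area of the reference triangle: [DEF] = ½·((-9)·(23/2−8) + (-21/2)·(8−(21/2)) + (-12)·(21/2−(23/2))) = ½·(-63/2 + 105/4 + 12) = 27/8.
[GEF] = ½·((-51/4)·(23/2−8) + (-21/2)·(8−(163/16)) + (-12)·(163/16−(23/2))) = ½·(-357/8 + 735/32 + 63/4) = -189/64, so the D-coordinate is (-189/64)/(27/8) = -7/8.
[DGF] = ½·((-9)·(163/16−8) + (-51/4)·(8−(21/2)) + (-12)·(21/2−(163/16))) = ½·(-315/16 + 255/8 − 15/4) = 135/32, so the E-coordinate is 5/4.
[DEG] = ½·((-9)·(23/2−(163/16)) + (-21/2)·(163/16−(21/2)) + (-51/4)·(21/2−(23/2))) = ½·(-189/16 + 105/32 + 51/4) = 135/64, so the F-coordinate is 5/8.
Check: -7/8 + 5/4 + 5/8 = 1.

(-7/8, 5/4, 5/8)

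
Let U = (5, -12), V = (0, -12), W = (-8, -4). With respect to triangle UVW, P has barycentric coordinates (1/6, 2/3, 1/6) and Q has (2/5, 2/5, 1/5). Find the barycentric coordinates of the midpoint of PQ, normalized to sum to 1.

Since both coordinate triples sum to 1, the midpoint's barycentrics are the componentwise average.
(1/6+2/5)/2 = 17/60; similarly 8/15 and 11/60.

(17/60, 8/15, 11/60)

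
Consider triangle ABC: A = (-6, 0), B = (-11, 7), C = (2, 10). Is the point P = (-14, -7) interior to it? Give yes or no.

Barycentric coordinates of P: (173/106, 12/53, -91/106).
The three coordinates are positive, positive, negative; a point is interior exactly when all three are positive.

no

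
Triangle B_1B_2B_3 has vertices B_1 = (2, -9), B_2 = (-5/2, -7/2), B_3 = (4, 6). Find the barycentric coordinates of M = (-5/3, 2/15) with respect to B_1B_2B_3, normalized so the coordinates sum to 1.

(-1/5, 14/15, 4/15)

Signed area of the reference triangle: [B_1B_2B_3] = ½·(2·(-7/2−6) + (-5/2)·(6−(-9)) + 4·(-9−(-7/2))) = ½·(-19 − 75/2 − 22) = -157/4.
[MB_2B_3] = ½·((-5/3)·(-7/2−6) + (-5/2)·(6−(2/15)) + 4·(2/15−(-7/2))) = ½·(95/6 − 44/3 + 218/15) = 157/20, so the B_1-coordinate is (157/20)/(-157/4) = -1/5.
[B_1MB_3] = ½·(2·(2/15−6) + (-5/3)·(6−(-9)) + 4·(-9−(2/15))) = ½·(-176/15 − 25 − 548/15) = -1099/30, so the B_2-coordinate is 14/15.
[B_1B_2M] = ½·(2·(-7/2−(2/15)) + (-5/2)·(2/15−(-9)) + (-5/3)·(-9−(-7/2))) = ½·(-109/15 − 137/6 + 55/6) = -157/15, so the B_3-coordinate is 4/15.
Check: -1/5 + 14/15 + 4/15 = 1.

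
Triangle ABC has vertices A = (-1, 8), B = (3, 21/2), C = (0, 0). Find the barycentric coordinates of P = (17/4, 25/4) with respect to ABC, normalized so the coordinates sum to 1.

Signed area of the reference triangle: [ABC] = ½·((-1)·(21/2−0) + 3·(0−8) + 0·(8−(21/2))) = ½·(-21/2 − 24 + 0) = -69/4.
[PBC] = ½·((17/4)·(21/2−0) + 3·(0−(25/4)) + 0·(25/4−(21/2))) = ½·(357/8 − 75/4 + 0) = 207/16, so the A-coordinate is (207/16)/(-69/4) = -3/4.
[APC] = ½·((-1)·(25/4−0) + (17/4)·(0−8) + 0·(8−(25/4))) = ½·(-25/4 − 34 + 0) = -161/8, so the B-coordinate is 7/6.
[ABP] = ½·((-1)·(21/2−(25/4)) + 3·(25/4−8) + (17/4)·(8−(21/2))) = ½·(-17/4 − 21/4 − 85/8) = -161/16, so the C-coordinate is 7/12.
Check: -3/4 + 7/6 + 7/12 = 1.

(-3/4, 7/6, 7/12)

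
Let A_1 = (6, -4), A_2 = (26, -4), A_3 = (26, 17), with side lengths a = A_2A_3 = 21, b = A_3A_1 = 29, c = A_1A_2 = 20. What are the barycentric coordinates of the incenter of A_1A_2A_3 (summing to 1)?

The incenter has barycentric coordinates proportional to the opposite side lengths: (21 : 29 : 20).
Normalizing by 21+29+20 = 70 gives (3/10, 29/70, 2/7).

(3/10, 29/70, 2/7)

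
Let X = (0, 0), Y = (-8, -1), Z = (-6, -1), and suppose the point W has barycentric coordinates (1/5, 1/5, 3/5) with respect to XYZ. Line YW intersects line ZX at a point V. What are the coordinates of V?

Line YW meets ZX where the Y-coordinate vanishes; zeroing W's Y-weight and renormalizing leaves Z, X-weights 3/5 : 1/5 → (3/4, 1/4).
So V = (3/4)·Z + (1/4)·X = (-9/2, -3/4).

(-9/2, -3/4)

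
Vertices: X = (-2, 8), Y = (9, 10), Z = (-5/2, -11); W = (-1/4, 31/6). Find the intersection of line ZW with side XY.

(1/5, 42/5)

Barycentric coordinates of W with respect to XYZ: (2/3, 1/6, 1/6).
On side XY the Z-coordinate is zero; dropping W's Z-weight 1/6 and renormalizing the remaining 2/3 : 1/6 gives weights 4/5, 1/5 on X, Y.
V = (4/5)·(-2, 8) + (1/5)·(9, 10) = (1/5, 42/5).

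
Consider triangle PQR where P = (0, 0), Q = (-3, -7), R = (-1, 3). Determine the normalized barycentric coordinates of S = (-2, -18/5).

Signed area of the reference triangle: [PQR] = ½·(0·(-7−3) + (-3)·(3−0) + (-1)·(0−(-7))) = ½·(0 − 9 − 7) = -8.
[SQR] = ½·((-2)·(-7−3) + (-3)·(3−(-18/5)) + (-1)·(-18/5−(-7))) = ½·(20 − 99/5 − 17/5) = -8/5, so the P-coordinate is (-8/5)/(-8) = 1/5.
[PSR] = ½·(0·(-18/5−3) + (-2)·(3−0) + (-1)·(0−(-18/5))) = ½·(0 − 6 − 18/5) = -24/5, so the Q-coordinate is 3/5.
[PQS] = ½·(0·(-7−(-18/5)) + (-3)·(-18/5−0) + (-2)·(0−(-7))) = ½·(0 + 54/5 − 14) = -8/5, so the R-coordinate is 1/5.
Check: 1/5 + 3/5 + 1/5 = 1.

(1/5, 3/5, 1/5)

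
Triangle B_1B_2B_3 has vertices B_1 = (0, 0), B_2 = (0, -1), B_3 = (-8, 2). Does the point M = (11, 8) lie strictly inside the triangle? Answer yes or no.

Barycentric coordinates of M: (105/8, -43/4, -11/8).
The three coordinates are positive, negative, negative; a point is interior exactly when all three are positive.

no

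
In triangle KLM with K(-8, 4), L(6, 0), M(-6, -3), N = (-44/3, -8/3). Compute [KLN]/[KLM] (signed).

4/3

[KLM] = ½·((-8)·(0−(-3)) + 6·(-3−4) + (-6)·(4−0)) = ½·(-24 − 42 − 24) = -45.
[KLN] = ½·((-8)·(0−(-8/3)) + 6·(-8/3−4) + (-44/3)·(4−0)) = ½·(-64/3 − 40 − 176/3) = -60, so the ratio is (-60)/(-45) = 4/3.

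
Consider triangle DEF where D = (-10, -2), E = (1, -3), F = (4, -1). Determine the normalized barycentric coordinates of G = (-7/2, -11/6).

Signed area of the reference triangle: [DEF] = ½·((-10)·(-3−(-1)) + 1·(-1−(-2)) + 4·(-2−(-3))) = ½·(20 + 1 + 4) = 25/2.
[GEF] = ½·((-7/2)·(-3−(-1)) + 1·(-1−(-11/6)) + 4·(-11/6−(-3))) = ½·(7 + 5/6 + 14/3) = 25/4, so the D-coordinate is (25/4)/(25/2) = 1/2.
[DGF] = ½·((-10)·(-11/6−(-1)) + (-7/2)·(-1−(-2)) + 4·(-2−(-11/6))) = ½·(25/3 − 7/2 − 2/3) = 25/12, so the E-coordinate is 1/6.
[DEG] = ½·((-10)·(-3−(-11/6)) + 1·(-11/6−(-2)) + (-7/2)·(-2−(-3))) = ½·(35/3 + 1/6 − 7/2) = 25/6, so the F-coordinate is 1/3.

(1/2, 1/6, 1/3)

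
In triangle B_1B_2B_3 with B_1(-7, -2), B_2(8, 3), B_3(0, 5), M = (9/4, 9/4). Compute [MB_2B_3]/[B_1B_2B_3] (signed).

1/4

[B_1B_2B_3] = ½·((-7)·(3−5) + 8·(5−(-2)) + 0·(-2−3)) = ½·(14 + 56 + 0) = 35.
[MB_2B_3] = ½·((9/4)·(3−5) + 8·(5−(9/4)) + 0·(9/4−3)) = ½·(-9/2 + 22 + 0) = 35/4, so the ratio is (35/4)/35 = 1/4.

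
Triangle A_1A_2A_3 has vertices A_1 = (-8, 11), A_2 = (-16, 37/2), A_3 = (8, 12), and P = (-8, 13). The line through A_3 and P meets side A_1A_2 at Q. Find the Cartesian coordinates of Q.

(-72/7, 92/7)

Barycentric coordinates of P with respect to A_1A_2A_3: (5/8, 1/4, 1/8).
On side A_1A_2 the A_3-coordinate is zero; dropping P's A_3-weight 1/8 and renormalizing the remaining 5/8 : 1/4 gives weights 5/7, 2/7 on A_1, A_2.
Q = (5/7)·(-8, 11) + (2/7)·(-16, 37/2) = (-72/7, 92/7).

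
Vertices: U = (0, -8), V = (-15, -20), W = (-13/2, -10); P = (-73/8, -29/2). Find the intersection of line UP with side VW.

(-73/6, -50/3)

Barycentric coordinates of P with respect to UVW: (1/4, 1/2, 1/4).
On side VW the U-coordinate is zero; dropping P's U-weight 1/4 and renormalizing the remaining 1/2 : 1/4 gives weights 2/3, 1/3 on V, W.
Q = (2/3)·(-15, -20) + (1/3)·(-13/2, -10) = (-73/6, -50/3).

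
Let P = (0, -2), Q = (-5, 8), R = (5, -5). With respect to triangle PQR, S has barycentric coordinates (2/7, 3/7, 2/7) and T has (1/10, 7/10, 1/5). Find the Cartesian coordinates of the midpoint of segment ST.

Barycentric coordinates of the midpoint are the average: (27/140, 79/140, 17/70).
Converting: (27/140)·P + (79/140)·Q + (17/70)·R = (-45/28, 102/35).

(-45/28, 102/35)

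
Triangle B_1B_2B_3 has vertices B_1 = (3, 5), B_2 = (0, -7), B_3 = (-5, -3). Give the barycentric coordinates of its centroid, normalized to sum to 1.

(1/3, 1/3, 1/3)

The centroid is the average of the vertices, so each weight is 1/3.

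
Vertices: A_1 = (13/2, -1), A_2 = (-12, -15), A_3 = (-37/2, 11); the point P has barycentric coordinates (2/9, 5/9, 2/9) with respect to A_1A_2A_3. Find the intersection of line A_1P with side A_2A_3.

(-97/7, -53/7)

Line A_1P meets A_2A_3 where the A_1-coordinate vanishes; zeroing P's A_1-weight and renormalizing leaves A_2, A_3-weights 5/9 : 2/9 → (5/7, 2/7).
So Q = (5/7)·A_2 + (2/7)·A_3 = (-97/7, -53/7).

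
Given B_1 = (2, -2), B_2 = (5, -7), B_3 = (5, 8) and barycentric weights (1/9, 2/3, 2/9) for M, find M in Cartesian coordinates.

(14/3, -28/9)

M = (1/9)·B_1 + (2/3)·B_2 + (2/9)·B_3.
x-coordinate: (1/9)·2 + (2/3)·5 + (2/9)·5 = 14/3.
y-coordinate: (1/9)·(-2) + (2/3)·(-7) + (2/9)·8 = -28/9.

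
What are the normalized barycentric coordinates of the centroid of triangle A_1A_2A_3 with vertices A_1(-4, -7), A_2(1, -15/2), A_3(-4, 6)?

The centroid is the average of the vertices, so each weight is 1/3.

(1/3, 1/3, 1/3)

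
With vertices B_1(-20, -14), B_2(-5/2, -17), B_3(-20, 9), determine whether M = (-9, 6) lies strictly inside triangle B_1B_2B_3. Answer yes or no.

no

Barycentric coordinates of M: (-467/805, 22/35, 766/805).
The three coordinates are negative, positive, positive; a point is interior exactly when all three are positive.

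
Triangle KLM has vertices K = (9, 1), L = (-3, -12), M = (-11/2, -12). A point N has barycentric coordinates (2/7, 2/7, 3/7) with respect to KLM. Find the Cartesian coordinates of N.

(-9/14, -58/7)

N = (2/7)·K + (2/7)·L + (3/7)·M.
x-coordinate: (2/7)·9 + (2/7)·(-3) + (3/7)·(-11/2) = -9/14.
y-coordinate: (2/7)·1 + (2/7)·(-12) + (3/7)·(-12) = -58/7.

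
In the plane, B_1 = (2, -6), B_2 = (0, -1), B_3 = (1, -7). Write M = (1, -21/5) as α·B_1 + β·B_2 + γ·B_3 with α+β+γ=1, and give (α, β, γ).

Signed area of the reference triangle: [B_1B_2B_3] = ½·(2·(-1−(-7)) + 0·(-7−(-6)) + 1·(-6−(-1))) = ½·(12 + 0 − 5) = 7/2.
[MB_2B_3] = ½·(1·(-1−(-7)) + 0·(-7−(-21/5)) + 1·(-21/5−(-1))) = ½·(6 + 0 − 16/5) = 7/5, so the B_1-coordinate is (7/5)/(7/2) = 2/5.
[B_1MB_3] = ½·(2·(-21/5−(-7)) + 1·(-7−(-6)) + 1·(-6−(-21/5))) = ½·(28/5 − 1 − 9/5) = 7/5, so the B_2-coordinate is 2/5.
[B_1B_2M] = ½·(2·(-1−(-21/5)) + 0·(-21/5−(-6)) + 1·(-6−(-1))) = ½·(32/5 + 0 − 5) = 7/10, so the B_3-coordinate is 1/5.

(2/5, 2/5, 1/5)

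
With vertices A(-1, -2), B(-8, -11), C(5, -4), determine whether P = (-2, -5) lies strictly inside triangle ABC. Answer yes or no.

Barycentric coordinates of P: (9/17, 5/17, 3/17).
The three coordinates are positive, positive, positive; a point is interior exactly when all three are positive.

yes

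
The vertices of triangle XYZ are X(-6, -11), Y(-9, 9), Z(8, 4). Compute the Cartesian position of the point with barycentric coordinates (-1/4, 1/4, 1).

W = (-1/4)·X + (1/4)·Y + 1·Z.
x-coordinate: (-1/4)·(-6) + (1/4)·(-9) + 1·8 = 29/4.
y-coordinate: (-1/4)·(-11) + (1/4)·9 + 1·4 = 9.

(29/4, 9)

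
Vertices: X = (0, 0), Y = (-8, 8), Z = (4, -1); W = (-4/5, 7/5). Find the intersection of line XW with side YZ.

Barycentric coordinates of W with respect to XYZ: (3/5, 1/5, 1/5).
On side YZ the X-coordinate is zero; dropping W's X-weight 3/5 and renormalizing the remaining 1/5 : 1/5 gives weights 1/2, 1/2 on Y, Z.
V = (1/2)·(-8, 8) + (1/2)·(4, -1) = (-2, 7/2).

(-2, 7/2)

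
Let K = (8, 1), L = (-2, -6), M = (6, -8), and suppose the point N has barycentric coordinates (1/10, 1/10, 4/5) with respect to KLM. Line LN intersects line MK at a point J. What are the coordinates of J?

Line LN meets MK where the L-coordinate vanishes; zeroing N's L-weight and renormalizing leaves M, K-weights 4/5 : 1/10 → (8/9, 1/9).
So J = (8/9)·M + (1/9)·K = (56/9, -7).

(56/9, -7)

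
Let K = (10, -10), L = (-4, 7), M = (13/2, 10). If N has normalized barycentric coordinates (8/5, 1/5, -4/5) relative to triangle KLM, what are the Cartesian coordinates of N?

(10, -113/5)

N = (8/5)·K + (1/5)·L + (-4/5)·M.
x-coordinate: (8/5)·10 + (1/5)·(-4) + (-4/5)·(13/2) = 10.
y-coordinate: (8/5)·(-10) + (1/5)·7 + (-4/5)·10 = -113/5.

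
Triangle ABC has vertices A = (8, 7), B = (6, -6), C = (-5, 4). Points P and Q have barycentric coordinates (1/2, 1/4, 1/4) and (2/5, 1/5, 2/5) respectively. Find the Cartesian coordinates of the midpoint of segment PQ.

(133/40, 31/10)

Barycentric coordinates of the midpoint are the average: (9/20, 9/40, 13/40).
Converting: (9/20)·A + (9/40)·B + (13/40)·C = (133/40, 31/10).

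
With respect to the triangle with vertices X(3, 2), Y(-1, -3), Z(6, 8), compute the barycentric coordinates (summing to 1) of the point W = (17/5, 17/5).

Signed area of the reference triangle: [XYZ] = ½·(3·(-3−8) + (-1)·(8−2) + 6·(2−(-3))) = ½·(-33 − 6 + 30) = -9/2.
[WYZ] = ½·((17/5)·(-3−8) + (-1)·(8−(17/5)) + 6·(17/5−(-3))) = ½·(-187/5 − 23/5 + 192/5) = -9/5, so the X-coordinate is (-9/5)/(-9/2) = 2/5.
[XWZ] = ½·(3·(17/5−8) + (17/5)·(8−2) + 6·(2−(17/5))) = ½·(-69/5 + 102/5 − 42/5) = -9/10, so the Y-coordinate is 1/5.
[XYW] = ½·(3·(-3−(17/5)) + (-1)·(17/5−2) + (17/5)·(2−(-3))) = ½·(-96/5 − 7/5 + 17) = -9/5, so the Z-coordinate is 2/5.

(2/5, 1/5, 2/5)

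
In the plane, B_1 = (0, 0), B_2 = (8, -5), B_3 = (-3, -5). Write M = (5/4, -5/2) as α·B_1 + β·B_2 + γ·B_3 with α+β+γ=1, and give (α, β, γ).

(1/2, 1/4, 1/4)

Signed area of the reference triangle: [B_1B_2B_3] = ½·(0·(-5−(-5)) + 8·(-5−0) + (-3)·(0−(-5))) = ½·(0 − 40 − 15) = -55/2.
[MB_2B_3] = ½·((5/4)·(-5−(-5)) + 8·(-5−(-5/2)) + (-3)·(-5/2−(-5))) = ½·(0 − 20 − 15/2) = -55/4, so the B_1-coordinate is (-55/4)/(-55/2) = 1/2.
[B_1MB_3] = ½·(0·(-5/2−(-5)) + (5/4)·(-5−0) + (-3)·(0−(-5/2))) = ½·(0 − 25/4 − 15/2) = -55/8, so the B_2-coordinate is 1/4.
[B_1B_2M] = ½·(0·(-5−(-5/2)) + 8·(-5/2−0) + (5/4)·(0−(-5))) = ½·(0 − 20 + 25/4) = -55/8, so the B_3-coordinate is 1/4.
Check: 1/2 + 1/4 + 1/4 = 1.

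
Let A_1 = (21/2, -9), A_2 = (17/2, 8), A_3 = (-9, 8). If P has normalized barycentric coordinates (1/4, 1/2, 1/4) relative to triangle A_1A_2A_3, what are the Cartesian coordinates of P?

(37/8, 15/4)

P = (1/4)·A_1 + (1/2)·A_2 + (1/4)·A_3.
x-coordinate: (1/4)·(21/2) + (1/2)·(17/2) + (1/4)·(-9) = 37/8.
y-coordinate: (1/4)·(-9) + (1/2)·8 + (1/4)·8 = 15/4.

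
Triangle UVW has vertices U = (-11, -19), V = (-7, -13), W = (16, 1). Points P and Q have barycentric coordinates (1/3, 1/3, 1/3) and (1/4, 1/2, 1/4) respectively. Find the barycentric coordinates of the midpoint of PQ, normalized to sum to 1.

Since both coordinate triples sum to 1, the midpoint's barycentrics are the componentwise average.
(1/3+1/4)/2 = 7/24; similarly 5/12 and 7/24.

(7/24, 5/12, 7/24)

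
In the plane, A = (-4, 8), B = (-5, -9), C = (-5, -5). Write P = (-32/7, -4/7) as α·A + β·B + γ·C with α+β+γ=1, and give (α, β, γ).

Signed area of the reference triangle: [ABC] = ½·((-4)·(-9−(-5)) + (-5)·(-5−8) + (-5)·(8−(-9))) = ½·(16 + 65 − 85) = -2.
[PBC] = ½·((-32/7)·(-9−(-5)) + (-5)·(-5−(-4/7)) + (-5)·(-4/7−(-9))) = ½·(128/7 + 155/7 − 295/7) = -6/7, so the A-coordinate is (-6/7)/(-2) = 3/7.
[APC] = ½·((-4)·(-4/7−(-5)) + (-32/7)·(-5−8) + (-5)·(8−(-4/7))) = ½·(-124/7 + 416/7 − 300/7) = -4/7, so the B-coordinate is 2/7.
[ABP] = ½·((-4)·(-9−(-4/7)) + (-5)·(-4/7−8) + (-32/7)·(8−(-9))) = ½·(236/7 + 300/7 − 544/7) = -4/7, so the C-coordinate is 2/7.

(3/7, 2/7, 2/7)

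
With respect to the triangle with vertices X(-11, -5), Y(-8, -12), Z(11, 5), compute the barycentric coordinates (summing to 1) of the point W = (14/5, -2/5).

(1/5, 1/5, 3/5)

Signed area of the reference triangle: [XYZ] = ½·((-11)·(-12−5) + (-8)·(5−(-5)) + 11·(-5−(-12))) = ½·(187 − 80 + 77) = 92.
[WYZ] = ½·((14/5)·(-12−5) + (-8)·(5−(-2/5)) + 11·(-2/5−(-12))) = ½·(-238/5 − 216/5 + 638/5) = 92/5, so the X-coordinate is (92/5)/92 = 1/5.
[XWZ] = ½·((-11)·(-2/5−5) + (14/5)·(5−(-5)) + 11·(-5−(-2/5))) = ½·(297/5 + 28 − 253/5) = 92/5, so the Y-coordinate is 1/5.
[XYW] = ½·((-11)·(-12−(-2/5)) + (-8)·(-2/5−(-5)) + (14/5)·(-5−(-12))) = ½·(638/5 − 184/5 + 98/5) = 276/5, so the Z-coordinate is 3/5.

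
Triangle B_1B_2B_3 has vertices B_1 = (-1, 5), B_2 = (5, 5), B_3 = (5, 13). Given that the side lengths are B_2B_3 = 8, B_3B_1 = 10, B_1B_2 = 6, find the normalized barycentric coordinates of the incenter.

The incenter has barycentric coordinates proportional to the opposite side lengths: (8 : 10 : 6).
Normalizing by 8+10+6 = 24 gives (1/3, 5/12, 1/4).

(1/3, 5/12, 1/4)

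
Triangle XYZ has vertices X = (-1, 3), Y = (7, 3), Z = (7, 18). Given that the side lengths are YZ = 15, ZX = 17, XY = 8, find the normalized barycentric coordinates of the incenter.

The incenter has barycentric coordinates proportional to the opposite side lengths: (15 : 17 : 8).
Normalizing by 15+17+8 = 40 gives (3/8, 17/40, 1/5).

(3/8, 17/40, 1/5)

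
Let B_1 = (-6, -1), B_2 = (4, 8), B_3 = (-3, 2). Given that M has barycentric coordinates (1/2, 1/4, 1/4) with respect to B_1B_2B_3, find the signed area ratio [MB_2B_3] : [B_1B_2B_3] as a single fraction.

1/2

The signed ratio [MB_2B_3]/[B_1B_2B_3] equals the barycentric coordinate of M at vertex B_1, which is 1/2.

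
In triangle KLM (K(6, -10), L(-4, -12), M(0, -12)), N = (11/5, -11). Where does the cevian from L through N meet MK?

(15/4, -43/4)

Barycentric coordinates of N with respect to KLM: (1/2, 1/5, 3/10).
On side MK the L-coordinate is zero; dropping N's L-weight 1/5 and renormalizing the remaining 3/10 : 1/2 gives weights 3/8, 5/8 on M, K.
J = (3/8)·(0, -12) + (5/8)·(6, -10) = (15/4, -43/4).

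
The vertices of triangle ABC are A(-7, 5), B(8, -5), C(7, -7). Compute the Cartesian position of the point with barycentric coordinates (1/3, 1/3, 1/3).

(8/3, -7/3)

P = (1/3)·A + (1/3)·B + (1/3)·C.
x-coordinate: (1/3)·(-7) + (1/3)·8 + (1/3)·7 = 8/3.
y-coordinate: (1/3)·5 + (1/3)·(-5) + (1/3)·(-7) = -7/3.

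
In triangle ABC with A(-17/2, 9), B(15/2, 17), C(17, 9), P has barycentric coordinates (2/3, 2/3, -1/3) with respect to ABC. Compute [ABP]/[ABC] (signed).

-1/3

The signed ratio [ABP]/[ABC] equals the barycentric coordinate of P at vertex C, which is -1/3.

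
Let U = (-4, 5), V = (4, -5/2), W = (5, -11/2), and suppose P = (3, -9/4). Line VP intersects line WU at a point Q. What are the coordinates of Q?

(2, -2)

Barycentric coordinates of P with respect to UVW: (1/6, 1/2, 1/3).
On side WU the V-coordinate is zero; dropping P's V-weight 1/2 and renormalizing the remaining 1/3 : 1/6 gives weights 2/3, 1/3 on W, U.
Q = (2/3)·(5, -11/2) + (1/3)·(-4, 5) = (2, -2).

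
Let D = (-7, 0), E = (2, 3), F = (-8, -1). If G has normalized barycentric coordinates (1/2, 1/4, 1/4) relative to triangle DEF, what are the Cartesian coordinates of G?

(-5, 1/2)

G = (1/2)·D + (1/4)·E + (1/4)·F.
x-coordinate: (1/2)·(-7) + (1/4)·2 + (1/4)·(-8) = -5.
y-coordinate: (1/2)·0 + (1/4)·3 + (1/4)·(-1) = 1/2.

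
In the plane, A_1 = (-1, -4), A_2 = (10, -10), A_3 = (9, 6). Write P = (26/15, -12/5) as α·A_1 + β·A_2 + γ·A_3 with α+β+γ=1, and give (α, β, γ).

Signed area of the reference triangle: [A_1A_2A_3] = ½·((-1)·(-10−6) + 10·(6−(-4)) + 9·(-4−(-10))) = ½·(16 + 100 + 54) = 85.
[PA_2A_3] = ½·((26/15)·(-10−6) + 10·(6−(-12/5)) + 9·(-12/5−(-10))) = ½·(-416/15 + 84 + 342/5) = 187/3, so the A_1-coordinate is (187/3)/85 = 11/15.
[A_1PA_3] = ½·((-1)·(-12/5−6) + (26/15)·(6−(-4)) + 9·(-4−(-12/5))) = ½·(42/5 + 52/3 − 72/5) = 17/3, so the A_2-coordinate is 1/15.
[A_1A_2P] = ½·((-1)·(-10−(-12/5)) + 10·(-12/5−(-4)) + (26/15)·(-4−(-10))) = ½·(38/5 + 16 + 52/5) = 17, so the A_3-coordinate is 1/5.

(11/15, 1/15, 1/5)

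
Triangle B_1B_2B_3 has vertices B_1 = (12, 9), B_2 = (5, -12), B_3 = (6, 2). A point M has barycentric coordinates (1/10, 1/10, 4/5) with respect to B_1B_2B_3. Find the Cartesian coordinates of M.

(13/2, 13/10)

M = (1/10)·B_1 + (1/10)·B_2 + (4/5)·B_3.
x-coordinate: (1/10)·12 + (1/10)·5 + (4/5)·6 = 13/2.
y-coordinate: (1/10)·9 + (1/10)·(-12) + (4/5)·2 = 13/10.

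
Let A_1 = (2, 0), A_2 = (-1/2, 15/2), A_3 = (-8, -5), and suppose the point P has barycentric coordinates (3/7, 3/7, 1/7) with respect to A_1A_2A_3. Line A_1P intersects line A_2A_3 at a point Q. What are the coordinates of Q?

(-19/8, 35/8)

Line A_1P meets A_2A_3 where the A_1-coordinate vanishes; zeroing P's A_1-weight and renormalizing leaves A_2, A_3-weights 3/7 : 1/7 → (3/4, 1/4).
So Q = (3/4)·A_2 + (1/4)·A_3 = (-19/8, 35/8).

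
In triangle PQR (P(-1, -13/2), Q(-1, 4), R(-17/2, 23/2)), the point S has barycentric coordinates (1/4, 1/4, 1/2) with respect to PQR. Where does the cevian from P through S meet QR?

Line PS meets QR where the P-coordinate vanishes; zeroing S's P-weight and renormalizing leaves Q, R-weights 1/4 : 1/2 → (1/3, 2/3).
So T = (1/3)·Q + (2/3)·R = (-6, 9).

(-6, 9)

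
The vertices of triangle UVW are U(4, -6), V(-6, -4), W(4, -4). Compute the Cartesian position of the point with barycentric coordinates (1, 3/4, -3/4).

(-7/2, -6)

P = 1·U + (3/4)·V + (-3/4)·W.
x-coordinate: 1·4 + (3/4)·(-6) + (-3/4)·4 = -7/2.
y-coordinate: 1·(-6) + (3/4)·(-4) + (-3/4)·(-4) = -6.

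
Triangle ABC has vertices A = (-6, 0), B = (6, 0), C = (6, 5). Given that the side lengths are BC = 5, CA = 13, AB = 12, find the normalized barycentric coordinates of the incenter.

The incenter has barycentric coordinates proportional to the opposite side lengths: (5 : 13 : 12).
Normalizing by 5+13+12 = 30 gives (1/6, 13/30, 2/5).

(1/6, 13/30, 2/5)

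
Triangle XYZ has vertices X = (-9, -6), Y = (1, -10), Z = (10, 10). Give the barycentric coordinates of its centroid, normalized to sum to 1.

(1/3, 1/3, 1/3)

The centroid is the average of the vertices, so each weight is 1/3.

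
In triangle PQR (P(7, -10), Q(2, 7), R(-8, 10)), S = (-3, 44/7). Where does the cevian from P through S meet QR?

(-14/3, 9)

Barycentric coordinates of S with respect to PQR: (1/7, 2/7, 4/7).
On side QR the P-coordinate is zero; dropping S's P-weight 1/7 and renormalizing the remaining 2/7 : 4/7 gives weights 1/3, 2/3 on Q, R.
T = (1/3)·(2, 7) + (2/3)·(-8, 10) = (-14/3, 9).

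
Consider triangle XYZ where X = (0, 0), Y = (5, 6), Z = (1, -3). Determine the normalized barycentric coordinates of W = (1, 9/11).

(8/11, 2/11, 1/11)

Signed area of the reference triangle: [XYZ] = ½·(0·(6−(-3)) + 5·(-3−0) + 1·(0−6)) = ½·(0 − 15 − 6) = -21/2.
[WYZ] = ½·(1·(6−(-3)) + 5·(-3−(9/11)) + 1·(9/11−6)) = ½·(9 − 210/11 − 57/11) = -84/11, so the X-coordinate is (-84/11)/(-21/2) = 8/11.
[XWZ] = ½·(0·(9/11−(-3)) + 1·(-3−0) + 1·(0−(9/11))) = ½·(0 − 3 − 9/11) = -21/11, so the Y-coordinate is 2/11.
[XYW] = ½·(0·(6−(9/11)) + 5·(9/11−0) + 1·(0−6)) = ½·(0 + 45/11 − 6) = -21/22, so the Z-coordinate is 1/11.
Check: 8/11 + 2/11 + 1/11 = 1.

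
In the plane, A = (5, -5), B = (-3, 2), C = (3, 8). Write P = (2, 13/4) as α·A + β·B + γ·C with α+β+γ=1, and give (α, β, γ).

(1/4, 1/4, 1/2)

Signed area of the reference triangle: [ABC] = ½·(5·(2−8) + (-3)·(8−(-5)) + 3·(-5−2)) = ½·(-30 − 39 − 21) = -45.
[PBC] = ½·(2·(2−8) + (-3)·(8−(13/4)) + 3·(13/4−2)) = ½·(-12 − 57/4 + 15/4) = -45/4, so the A-coordinate is (-45/4)/(-45) = 1/4.
[APC] = ½·(5·(13/4−8) + 2·(8−(-5)) + 3·(-5−(13/4))) = ½·(-95/4 + 26 − 99/4) = -45/4, so the B-coordinate is 1/4.
[ABP] = ½·(5·(2−(13/4)) + (-3)·(13/4−(-5)) + 2·(-5−2)) = ½·(-25/4 − 99/4 − 14) = -45/2, so the C-coordinate is 1/2.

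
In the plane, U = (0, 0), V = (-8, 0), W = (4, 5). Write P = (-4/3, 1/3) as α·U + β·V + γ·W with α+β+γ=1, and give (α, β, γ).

(11/15, 1/5, 1/15)

Signed area of the reference triangle: [UVW] = ½·(0·(0−5) + (-8)·(5−0) + 4·(0−0)) = ½·(0 − 40 + 0) = -20.
[PVW] = ½·((-4/3)·(0−5) + (-8)·(5−(1/3)) + 4·(1/3−0)) = ½·(20/3 − 112/3 + 4/3) = -44/3, so the U-coordinate is (-44/3)/(-20) = 11/15.
[UPW] = ½·(0·(1/3−5) + (-4/3)·(5−0) + 4·(0−(1/3))) = ½·(0 − 20/3 − 4/3) = -4, so the V-coordinate is 1/5.
[UVP] = ½·(0·(0−(1/3)) + (-8)·(1/3−0) + (-4/3)·(0−0)) = ½·(0 − 8/3 + 0) = -4/3, so the W-coordinate is 1/15.
Check: 11/15 + 1/5 + 1/15 = 1.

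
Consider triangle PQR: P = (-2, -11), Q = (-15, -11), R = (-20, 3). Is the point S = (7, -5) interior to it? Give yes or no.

Barycentric coordinates of S: (13/7, -9/7, 3/7).
The three coordinates are positive, negative, positive; a point is interior exactly when all three are positive.

no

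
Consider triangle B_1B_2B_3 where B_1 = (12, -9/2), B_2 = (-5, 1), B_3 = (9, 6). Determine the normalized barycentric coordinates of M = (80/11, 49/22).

Signed area of the reference triangle: [B_1B_2B_3] = ½·(12·(1−6) + (-5)·(6−(-9/2)) + 9·(-9/2−1)) = ½·(-60 − 105/2 − 99/2) = -81.
[MB_2B_3] = ½·((80/11)·(1−6) + (-5)·(6−(49/22)) + 9·(49/22−1)) = ½·(-400/11 − 415/22 + 243/22) = -243/11, so the B_1-coordinate is (-243/11)/(-81) = 3/11.
[B_1MB_3] = ½·(12·(49/22−6) + (80/11)·(6−(-9/2)) + 9·(-9/2−(49/22))) = ½·(-498/11 + 840/11 − 666/11) = -162/11, so the B_2-coordinate is 2/11.
[B_1B_2M] = ½·(12·(1−(49/22)) + (-5)·(49/22−(-9/2)) + (80/11)·(-9/2−1)) = ½·(-162/11 − 370/11 − 40) = -486/11, so the B_3-coordinate is 6/11.
Check: 3/11 + 2/11 + 6/11 = 1.

(3/11, 2/11, 6/11)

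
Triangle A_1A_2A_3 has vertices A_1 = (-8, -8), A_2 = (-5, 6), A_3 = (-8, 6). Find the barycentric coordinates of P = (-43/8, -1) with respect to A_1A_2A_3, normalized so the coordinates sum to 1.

Signed area of the reference triangle: [A_1A_2A_3] = ½·((-8)·(6−6) + (-5)·(6−(-8)) + (-8)·(-8−6)) = ½·(0 − 70 + 112) = 21.
[PA_2A_3] = ½·((-43/8)·(6−6) + (-5)·(6−(-1)) + (-8)·(-1−6)) = ½·(0 − 35 + 56) = 21/2, so the A_1-coordinate is (21/2)/21 = 1/2.
[A_1PA_3] = ½·((-8)·(-1−6) + (-43/8)·(6−(-8)) + (-8)·(-8−(-1))) = ½·(56 − 301/4 + 56) = 147/8, so the A_2-coordinate is 7/8.
[A_1A_2P] = ½·((-8)·(6−(-1)) + (-5)·(-1−(-8)) + (-43/8)·(-8−6)) = ½·(-56 − 35 + 301/4) = -63/8, so the A_3-coordinate is -3/8.

(1/2, 7/8, -3/8)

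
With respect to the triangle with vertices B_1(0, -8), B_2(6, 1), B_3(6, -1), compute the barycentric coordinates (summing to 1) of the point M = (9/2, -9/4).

Signed area of the reference triangle: [B_1B_2B_3] = ½·(0·(1−(-1)) + 6·(-1−(-8)) + 6·(-8−1)) = ½·(0 + 42 − 54) = -6.
[MB_2B_3] = ½·((9/2)·(1−(-1)) + 6·(-1−(-9/4)) + 6·(-9/4−1)) = ½·(9 + 15/2 − 39/2) = -3/2, so the B_1-coordinate is (-3/2)/(-6) = 1/4.
[B_1MB_3] = ½·(0·(-9/4−(-1)) + (9/2)·(-1−(-8)) + 6·(-8−(-9/4))) = ½·(0 + 63/2 − 69/2) = -3/2, so the B_2-coordinate is 1/4.
[B_1B_2M] = ½·(0·(1−(-9/4)) + 6·(-9/4−(-8)) + (9/2)·(-8−1)) = ½·(0 + 69/2 − 81/2) = -3, so the B_3-coordinate is 1/2.
Check: 1/4 + 1/4 + 1/2 = 1.

(1/4, 1/4, 1/2)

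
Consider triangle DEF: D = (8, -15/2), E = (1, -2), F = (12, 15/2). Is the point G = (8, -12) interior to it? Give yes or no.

Barycentric coordinates of G: (353/254, -18/127, -63/254).
The three coordinates are positive, negative, negative; a point is interior exactly when all three are positive.

no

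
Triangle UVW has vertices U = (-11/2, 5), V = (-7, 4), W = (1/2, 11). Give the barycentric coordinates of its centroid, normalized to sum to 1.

(1/3, 1/3, 1/3)

The centroid is the average of the vertices, so each weight is 1/3.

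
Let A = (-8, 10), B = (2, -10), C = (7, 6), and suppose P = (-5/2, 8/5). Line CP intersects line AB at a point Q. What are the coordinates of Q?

Barycentric coordinates of P with respect to ABC: (1/2, 2/5, 1/10).
On side AB the C-coordinate is zero; dropping P's C-weight 1/10 and renormalizing the remaining 1/2 : 2/5 gives weights 5/9, 4/9 on A, B.
Q = (5/9)·(-8, 10) + (4/9)·(2, -10) = (-32/9, 10/9).

(-32/9, 10/9)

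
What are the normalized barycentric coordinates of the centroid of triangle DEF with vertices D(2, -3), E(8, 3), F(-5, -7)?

(1/3, 1/3, 1/3)

The centroid is the average of the vertices, so each weight is 1/3.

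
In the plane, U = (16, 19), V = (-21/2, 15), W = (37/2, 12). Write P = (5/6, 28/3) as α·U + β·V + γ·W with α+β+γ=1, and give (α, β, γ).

(-2/3, 2/3, 1)

Signed area of the reference triangle: [UVW] = ½·(16·(15−12) + (-21/2)·(12−19) + (37/2)·(19−15)) = ½·(48 + 147/2 + 74) = 391/4.
[PVW] = ½·((5/6)·(15−12) + (-21/2)·(12−(28/3)) + (37/2)·(28/3−15)) = ½·(5/2 − 28 − 629/6) = -391/6, so the U-coordinate is (-391/6)/(391/4) = -2/3.
[UPW] = ½·(16·(28/3−12) + (5/6)·(12−19) + (37/2)·(19−(28/3))) = ½·(-128/3 − 35/6 + 1073/6) = 391/6, so the V-coordinate is 2/3.
[UVP] = ½·(16·(15−(28/3)) + (-21/2)·(28/3−19) + (5/6)·(19−15)) = ½·(272/3 + 203/2 + 10/3) = 391/4, so the W-coordinate is 1.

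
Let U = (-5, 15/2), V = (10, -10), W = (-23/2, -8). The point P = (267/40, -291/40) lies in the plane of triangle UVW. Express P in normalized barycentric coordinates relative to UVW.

Signed area of the reference triangle: [UVW] = ½·((-5)·(-10−(-8)) + 10·(-8−(15/2)) + (-23/2)·(15/2−(-10))) = ½·(10 − 155 − 805/4) = -1385/8.
[PVW] = ½·((267/40)·(-10−(-8)) + 10·(-8−(-291/40)) + (-23/2)·(-291/40−(-10))) = ½·(-267/20 − 29/4 − 2507/80) = -831/32, so the U-coordinate is (-831/32)/(-1385/8) = 3/20.
[UPW] = ½·((-5)·(-291/40−(-8)) + (267/40)·(-8−(15/2)) + (-23/2)·(15/2−(-291/40))) = ½·(-29/8 − 8277/80 − 13593/80) = -277/2, so the V-coordinate is 4/5.
[UVP] = ½·((-5)·(-10−(-291/40)) + 10·(-291/40−(15/2)) + (267/40)·(15/2−(-10))) = ½·(109/8 − 591/4 + 1869/16) = -277/32, so the W-coordinate is 1/20.
Check: 3/20 + 4/5 + 1/20 = 1.

(3/20, 4/5, 1/20)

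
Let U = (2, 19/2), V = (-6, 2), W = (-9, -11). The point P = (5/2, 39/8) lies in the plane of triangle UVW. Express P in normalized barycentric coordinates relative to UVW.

Signed area of the reference triangle: [UVW] = ½·(2·(2−(-11)) + (-6)·(-11−(19/2)) + (-9)·(19/2−2)) = ½·(26 + 123 − 135/2) = 163/4.
[PVW] = ½·((5/2)·(2−(-11)) + (-6)·(-11−(39/8)) + (-9)·(39/8−2)) = ½·(65/2 + 381/4 − 207/8) = 815/16, so the U-coordinate is (815/16)/(163/4) = 5/4.
[UPW] = ½·(2·(39/8−(-11)) + (5/2)·(-11−(19/2)) + (-9)·(19/2−(39/8))) = ½·(127/4 − 205/4 − 333/8) = -489/16, so the V-coordinate is -3/4.
[UVP] = ½·(2·(2−(39/8)) + (-6)·(39/8−(19/2)) + (5/2)·(19/2−2)) = ½·(-23/4 + 111/4 + 75/4) = 163/8, so the W-coordinate is 1/2.

(5/4, -3/4, 1/2)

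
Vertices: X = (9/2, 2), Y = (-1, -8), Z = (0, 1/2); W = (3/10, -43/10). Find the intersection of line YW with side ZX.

(9/4, 5/4)

Barycentric coordinates of W with respect to XYZ: (1/5, 3/5, 1/5).
On side ZX the Y-coordinate is zero; dropping W's Y-weight 3/5 and renormalizing the remaining 1/5 : 1/5 gives weights 1/2, 1/2 on Z, X.
V = (1/2)·(0, 1/2) + (1/2)·(9/2, 2) = (9/4, 5/4).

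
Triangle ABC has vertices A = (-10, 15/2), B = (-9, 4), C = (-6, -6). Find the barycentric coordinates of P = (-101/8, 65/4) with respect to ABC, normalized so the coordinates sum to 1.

(1, 7/8, -7/8)

Signed area of the reference triangle: [ABC] = ½·((-10)·(4−(-6)) + (-9)·(-6−(15/2)) + (-6)·(15/2−4)) = ½·(-100 + 243/2 − 21) = 1/4.
[PBC] = ½·((-101/8)·(4−(-6)) + (-9)·(-6−(65/4)) + (-6)·(65/4−4)) = ½·(-505/4 + 801/4 − 147/2) = 1/4, so the A-coordinate is (1/4)/(1/4) = 1.
[APC] = ½·((-10)·(65/4−(-6)) + (-101/8)·(-6−(15/2)) + (-6)·(15/2−(65/4))) = ½·(-445/2 + 2727/16 + 105/2) = 7/32, so the B-coordinate is 7/8.
[ABP] = ½·((-10)·(4−(65/4)) + (-9)·(65/4−(15/2)) + (-101/8)·(15/2−4)) = ½·(245/2 − 315/4 − 707/16) = -7/32, so the C-coordinate is -7/8.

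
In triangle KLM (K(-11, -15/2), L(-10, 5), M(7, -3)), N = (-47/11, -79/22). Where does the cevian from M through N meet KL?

(-75/7, -55/14)

Barycentric coordinates of N with respect to KLM: (5/11, 2/11, 4/11).
On side KL the M-coordinate is zero; dropping N's M-weight 4/11 and renormalizing the remaining 5/11 : 2/11 gives weights 5/7, 2/7 on K, L.
J = (5/7)·(-11, -15/2) + (2/7)·(-10, 5) = (-75/7, -55/14).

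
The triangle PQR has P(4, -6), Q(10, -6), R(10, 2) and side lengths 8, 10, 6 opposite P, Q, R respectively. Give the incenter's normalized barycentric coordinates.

(1/3, 5/12, 1/4)

The incenter has barycentric coordinates proportional to the opposite side lengths: (8 : 10 : 6).
Normalizing by 8+10+6 = 24 gives (1/3, 5/12, 1/4).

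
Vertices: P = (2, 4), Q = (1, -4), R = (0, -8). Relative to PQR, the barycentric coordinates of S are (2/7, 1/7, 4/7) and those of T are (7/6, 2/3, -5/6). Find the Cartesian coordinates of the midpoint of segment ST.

(13/7, 7/3)

Barycentric coordinates of the midpoint are the average: (61/84, 17/42, -11/84).
Converting: (61/84)·P + (17/42)·Q + (-11/84)·R = (13/7, 7/3).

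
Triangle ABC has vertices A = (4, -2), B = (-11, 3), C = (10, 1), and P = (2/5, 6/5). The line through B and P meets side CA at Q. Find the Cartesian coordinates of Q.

Barycentric coordinates of P with respect to ABC: (1/5, 2/5, 2/5).
On side CA the B-coordinate is zero; dropping P's B-weight 2/5 and renormalizing the remaining 2/5 : 1/5 gives weights 2/3, 1/3 on C, A.
Q = (2/3)·(10, 1) + (1/3)·(4, -2) = (8, 0).

(8, 0)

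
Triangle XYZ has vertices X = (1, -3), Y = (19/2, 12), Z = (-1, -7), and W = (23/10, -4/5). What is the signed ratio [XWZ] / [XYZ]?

[XYZ] = ½·(1·(12−(-7)) + (19/2)·(-7−(-3)) + (-1)·(-3−12)) = ½·(19 − 38 + 15) = -2.
[XWZ] = ½·(1·(-4/5−(-7)) + (23/10)·(-7−(-3)) + (-1)·(-3−(-4/5))) = ½·(31/5 − 46/5 + 11/5) = -2/5, so the ratio is (-2/5)/(-2) = 1/5.

1/5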